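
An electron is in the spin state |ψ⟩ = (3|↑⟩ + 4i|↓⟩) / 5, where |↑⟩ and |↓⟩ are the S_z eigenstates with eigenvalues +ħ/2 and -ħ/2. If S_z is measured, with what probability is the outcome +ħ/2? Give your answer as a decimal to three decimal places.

The +ħ/2 outcome corresponds to |↑⟩. Its amplitude in |ψ⟩ is 3/5.
P = |3|² / 25 = 9/25.

0.360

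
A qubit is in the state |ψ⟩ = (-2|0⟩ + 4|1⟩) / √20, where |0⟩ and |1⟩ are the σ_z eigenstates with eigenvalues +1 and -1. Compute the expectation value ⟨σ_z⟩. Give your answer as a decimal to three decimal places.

-0.600

⟨σ_z⟩ = |a|² - |b|² divided by |a|²+|b|², with a, b the |0⟩, |1⟩ amplitudes.
= (4 - 16)/20 = -12/20.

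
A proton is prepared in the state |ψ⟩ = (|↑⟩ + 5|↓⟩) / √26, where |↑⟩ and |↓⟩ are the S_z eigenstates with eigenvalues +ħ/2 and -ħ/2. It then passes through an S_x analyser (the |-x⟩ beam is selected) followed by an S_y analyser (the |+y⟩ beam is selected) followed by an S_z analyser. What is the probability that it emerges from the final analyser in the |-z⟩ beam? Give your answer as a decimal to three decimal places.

First analyser (S_x): P(|-x⟩) = |⟨-x|ψ⟩|² = 16/52.
After stage 1 the state is |-x⟩; P(|+y⟩) = |⟨+y|-x⟩|² = 1/2.
After stage 2 the state is |+y⟩; P(|-z⟩) = |⟨-z|+y⟩|² = 1/2.
Joint probability = 16/52 × 1/2 × 1/2 = 0.077.

0.077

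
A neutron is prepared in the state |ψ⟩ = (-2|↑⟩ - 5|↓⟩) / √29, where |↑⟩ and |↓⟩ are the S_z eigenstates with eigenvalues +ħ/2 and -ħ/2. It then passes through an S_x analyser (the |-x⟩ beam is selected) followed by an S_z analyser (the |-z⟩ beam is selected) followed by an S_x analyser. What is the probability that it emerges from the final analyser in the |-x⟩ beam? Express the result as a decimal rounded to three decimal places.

0.039

First analyser (S_x): P(|-x⟩) = |⟨-x|ψ⟩|² = 9/58.
After stage 1 the state is |-x⟩; P(|-z⟩) = |⟨-z|-x⟩|² = 1/2.
After stage 2 the state is |-z⟩; P(|-x⟩) = |⟨-x|-z⟩|² = 1/2.
Joint probability = 9/58 × 1/2 × 1/2 = 0.039.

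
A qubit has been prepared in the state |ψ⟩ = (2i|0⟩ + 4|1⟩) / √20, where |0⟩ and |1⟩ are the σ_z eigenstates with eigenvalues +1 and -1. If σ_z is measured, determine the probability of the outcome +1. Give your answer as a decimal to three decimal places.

The +1 outcome corresponds to |0⟩. Its amplitude in |ψ⟩ is 2i/√20.
P = |2i|² / 20 = 4/20.

0.200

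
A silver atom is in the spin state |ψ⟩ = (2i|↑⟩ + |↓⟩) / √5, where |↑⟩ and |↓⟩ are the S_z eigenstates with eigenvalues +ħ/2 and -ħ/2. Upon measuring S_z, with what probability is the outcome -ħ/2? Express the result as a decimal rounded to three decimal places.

The -ħ/2 outcome corresponds to |↓⟩. Its amplitude in |ψ⟩ is 1/√5.
P = |1|² / 5 = 1/5.

0.200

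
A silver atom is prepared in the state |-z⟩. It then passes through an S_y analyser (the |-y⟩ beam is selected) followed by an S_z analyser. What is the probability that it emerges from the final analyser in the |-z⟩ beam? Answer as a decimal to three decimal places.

0.250

First analyser (S_y): from |-z⟩, P(|-y⟩) = 1/2.
After stage 1 the state is |-y⟩; P(|-z⟩) = |⟨-z|-y⟩|² = 1/2.
Joint probability = 1/2 × 1/2 = 0.250.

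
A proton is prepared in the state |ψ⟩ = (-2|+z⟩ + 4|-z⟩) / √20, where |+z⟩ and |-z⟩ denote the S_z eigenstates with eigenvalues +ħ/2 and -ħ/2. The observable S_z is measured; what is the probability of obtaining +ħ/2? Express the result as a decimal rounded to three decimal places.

The +ħ/2 outcome corresponds to |+z⟩. Its amplitude in |ψ⟩ is -2/√20.
P = |-2|² / 20 = 4/20.

0.200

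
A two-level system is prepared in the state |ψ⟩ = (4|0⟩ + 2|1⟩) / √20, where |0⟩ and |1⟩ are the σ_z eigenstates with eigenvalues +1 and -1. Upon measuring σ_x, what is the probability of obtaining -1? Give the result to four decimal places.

0.1000

|-x⟩ = (|0⟩ - |1⟩)/√2, so ⟨-x|ψ⟩ = (2) / (√2·√20).
P = |2|² / 40 = 4/40.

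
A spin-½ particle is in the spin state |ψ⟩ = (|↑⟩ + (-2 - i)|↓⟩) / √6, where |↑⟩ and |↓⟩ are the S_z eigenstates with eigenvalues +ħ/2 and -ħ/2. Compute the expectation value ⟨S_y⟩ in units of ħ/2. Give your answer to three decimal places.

⟨σ_y⟩ = 2 Im(a* b)/(|a|²+|b|²) with a = 1, b = (-2 - i).
a* b = (-2 - i), so ⟨σ_y⟩ = -2/6.
⟨S_y⟩ = (ħ/2)·⟨σ_y⟩.

-0.333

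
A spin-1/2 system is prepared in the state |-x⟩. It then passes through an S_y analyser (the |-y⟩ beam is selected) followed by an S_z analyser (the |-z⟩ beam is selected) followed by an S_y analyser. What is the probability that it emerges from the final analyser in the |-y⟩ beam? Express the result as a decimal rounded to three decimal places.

First analyser (S_y): from |-x⟩, P(|-y⟩) = 1/2.
After stage 1 the state is |-y⟩; P(|-z⟩) = |⟨-z|-y⟩|² = 1/2.
After stage 2 the state is |-z⟩; P(|-y⟩) = |⟨-y|-z⟩|² = 1/2.
Joint probability = 1/2 × 1/2 × 1/2 = 0.125.

0.125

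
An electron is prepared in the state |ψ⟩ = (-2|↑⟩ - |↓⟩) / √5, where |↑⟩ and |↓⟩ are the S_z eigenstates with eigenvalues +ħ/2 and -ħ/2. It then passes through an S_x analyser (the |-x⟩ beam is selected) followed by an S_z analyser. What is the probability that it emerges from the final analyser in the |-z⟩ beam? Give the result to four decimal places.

First analyser (S_x): P(|-x⟩) = |⟨-x|ψ⟩|² = 1/10.
After stage 1 the state is |-x⟩; P(|-z⟩) = |⟨-z|-x⟩|² = 1/2.
Joint probability = 1/10 × 1/2 = 0.0500.

0.0500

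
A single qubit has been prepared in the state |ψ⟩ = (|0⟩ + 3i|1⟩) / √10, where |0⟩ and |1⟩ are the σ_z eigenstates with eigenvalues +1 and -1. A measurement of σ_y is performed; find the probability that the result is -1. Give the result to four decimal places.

0.2000

|-y⟩ = (|0⟩ - i|1⟩)/√2, so ⟨-y|ψ⟩ = (-2) / (√2·√10).
P = |-2|² / 20 = 4/20.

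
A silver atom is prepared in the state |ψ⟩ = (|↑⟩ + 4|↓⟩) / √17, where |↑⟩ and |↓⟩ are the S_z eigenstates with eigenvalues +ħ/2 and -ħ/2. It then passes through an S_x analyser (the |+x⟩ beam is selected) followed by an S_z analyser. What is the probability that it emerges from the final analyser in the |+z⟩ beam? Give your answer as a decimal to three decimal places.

First analyser (S_x): P(|+x⟩) = |⟨+x|ψ⟩|² = 25/34.
After stage 1 the state is |+x⟩; P(|+z⟩) = |⟨+z|+x⟩|² = 1/2.
Joint probability = 25/34 × 1/2 = 0.368.

0.368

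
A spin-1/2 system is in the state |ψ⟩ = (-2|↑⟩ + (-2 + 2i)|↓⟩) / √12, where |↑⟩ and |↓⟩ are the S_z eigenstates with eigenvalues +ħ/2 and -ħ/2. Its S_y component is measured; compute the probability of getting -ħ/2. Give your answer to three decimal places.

|-y⟩ = (|↑⟩ - i|↓⟩)/√2, so ⟨-y|ψ⟩ = (-4 - 2i) / (√2·√12).
P = |-4 - 2i|² / 24 = 20/24.

0.833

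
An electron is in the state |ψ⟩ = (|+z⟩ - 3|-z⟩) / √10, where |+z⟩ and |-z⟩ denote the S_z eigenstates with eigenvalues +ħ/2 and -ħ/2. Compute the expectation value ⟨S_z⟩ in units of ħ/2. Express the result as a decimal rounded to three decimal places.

-0.800

⟨σ_z⟩ = |a|² - |b|² divided by |a|²+|b|², with a, b the |+z⟩, |-z⟩ amplitudes.
= (1 - 9)/10 = -8/10.
⟨S_z⟩ = (ħ/2)·⟨σ_z⟩.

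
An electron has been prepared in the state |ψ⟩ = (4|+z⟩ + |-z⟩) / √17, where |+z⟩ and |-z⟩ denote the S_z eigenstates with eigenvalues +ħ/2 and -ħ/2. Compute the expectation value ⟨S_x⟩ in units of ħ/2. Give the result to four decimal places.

0.4706

⟨σ_x⟩ = 2 Re(a* b)/(|a|²+|b|²) with a = 4, b = 1.
a* b = 4, so ⟨σ_x⟩ = 8/17.
⟨S_x⟩ = (ħ/2)·⟨σ_x⟩.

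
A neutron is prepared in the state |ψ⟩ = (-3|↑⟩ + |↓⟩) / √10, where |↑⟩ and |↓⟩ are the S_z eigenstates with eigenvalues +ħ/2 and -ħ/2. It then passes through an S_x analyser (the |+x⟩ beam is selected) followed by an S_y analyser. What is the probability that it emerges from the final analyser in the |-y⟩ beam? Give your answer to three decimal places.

0.100

First analyser (S_x): P(|+x⟩) = |⟨+x|ψ⟩|² = 4/20.
After stage 1 the state is |+x⟩; P(|-y⟩) = |⟨-y|+x⟩|² = 1/2.
Joint probability = 4/20 × 1/2 = 0.100.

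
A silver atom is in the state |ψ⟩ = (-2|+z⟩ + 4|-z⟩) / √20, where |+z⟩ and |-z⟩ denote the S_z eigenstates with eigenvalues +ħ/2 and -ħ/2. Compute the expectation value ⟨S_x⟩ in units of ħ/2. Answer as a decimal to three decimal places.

-0.800

⟨σ_x⟩ = 2 Re(a* b)/(|a|²+|b|²) with a = -2, b = 4.
a* b = -8, so ⟨σ_x⟩ = -16/20.
⟨S_x⟩ = (ħ/2)·⟨σ_x⟩.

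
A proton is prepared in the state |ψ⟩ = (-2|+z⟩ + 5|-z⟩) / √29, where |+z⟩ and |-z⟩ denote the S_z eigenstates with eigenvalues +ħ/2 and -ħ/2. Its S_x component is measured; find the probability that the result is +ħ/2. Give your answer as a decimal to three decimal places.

0.155

|+x⟩ = (|+z⟩ + |-z⟩)/√2, so ⟨+x|ψ⟩ = (3) / (√2·√29).
P = |3|² / 58 = 9/58.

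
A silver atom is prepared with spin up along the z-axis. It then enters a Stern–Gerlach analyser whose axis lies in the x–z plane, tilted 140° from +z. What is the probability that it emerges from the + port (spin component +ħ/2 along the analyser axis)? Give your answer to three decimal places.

For spin-½, the probability of finding spin-up along an axis at angle θ to the initial spin direction is cos²(θ/2); spin-down is sin²(θ/2).
θ = 140°, so P = cos²(70°) ≈ 0.117.

0.117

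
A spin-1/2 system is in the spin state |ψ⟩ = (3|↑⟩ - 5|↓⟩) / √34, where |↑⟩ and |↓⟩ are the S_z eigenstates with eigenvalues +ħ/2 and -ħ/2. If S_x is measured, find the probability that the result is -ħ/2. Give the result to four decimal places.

|-x⟩ = (|↑⟩ - |↓⟩)/√2, so ⟨-x|ψ⟩ = (8) / (√2·√34).
P = |8|² / 68 = 64/68.

0.9412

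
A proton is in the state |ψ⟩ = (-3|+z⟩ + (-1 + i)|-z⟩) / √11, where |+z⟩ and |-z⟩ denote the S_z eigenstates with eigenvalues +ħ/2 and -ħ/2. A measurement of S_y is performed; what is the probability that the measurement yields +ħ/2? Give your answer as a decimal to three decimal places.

|+y⟩ = (|+z⟩ + i|-z⟩)/√2, so ⟨+y|ψ⟩ = (-2 + i) / (√2·√11).
P = |-2 + i|² / 22 = 5/22.

0.227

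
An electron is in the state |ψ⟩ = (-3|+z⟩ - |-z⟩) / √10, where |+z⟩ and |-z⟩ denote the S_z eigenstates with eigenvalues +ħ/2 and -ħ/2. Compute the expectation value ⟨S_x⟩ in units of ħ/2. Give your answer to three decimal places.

⟨σ_x⟩ = 2 Re(a* b)/(|a|²+|b|²) with a = -3, b = -1.
a* b = 3, so ⟨σ_x⟩ = 6/10.
⟨S_x⟩ = (ħ/2)·⟨σ_x⟩.

0.600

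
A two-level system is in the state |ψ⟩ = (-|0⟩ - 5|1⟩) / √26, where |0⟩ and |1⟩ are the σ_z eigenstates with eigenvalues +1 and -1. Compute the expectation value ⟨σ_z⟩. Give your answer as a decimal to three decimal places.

-0.923

⟨σ_z⟩ = |a|² - |b|² divided by |a|²+|b|², with a, b the |0⟩, |1⟩ amplitudes.
= (1 - 25)/26 = -24/26.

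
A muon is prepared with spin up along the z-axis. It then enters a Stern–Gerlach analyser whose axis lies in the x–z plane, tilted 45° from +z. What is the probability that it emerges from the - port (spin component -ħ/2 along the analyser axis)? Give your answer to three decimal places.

For spin-½, the probability of finding spin-up along an axis at angle θ to the initial spin direction is cos²(θ/2); spin-down is sin²(θ/2).
θ = 45°, so P = sin²(22.5°) ≈ 0.146.

0.146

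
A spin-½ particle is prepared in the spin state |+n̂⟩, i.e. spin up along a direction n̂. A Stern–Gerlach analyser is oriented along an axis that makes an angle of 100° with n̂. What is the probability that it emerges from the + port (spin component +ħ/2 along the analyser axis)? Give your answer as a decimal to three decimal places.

0.413

For spin-½, the probability of finding spin-up along an axis at angle θ to the initial spin direction is cos²(θ/2); spin-down is sin²(θ/2).
θ = 100°, so P = cos²(50°) ≈ 0.413.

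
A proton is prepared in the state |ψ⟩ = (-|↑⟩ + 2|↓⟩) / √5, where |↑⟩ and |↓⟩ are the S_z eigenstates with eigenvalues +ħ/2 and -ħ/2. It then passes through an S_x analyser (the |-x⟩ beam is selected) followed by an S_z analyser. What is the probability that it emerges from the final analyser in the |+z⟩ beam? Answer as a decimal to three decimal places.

First analyser (S_x): P(|-x⟩) = |⟨-x|ψ⟩|² = 9/10.
After stage 1 the state is |-x⟩; P(|+z⟩) = |⟨+z|-x⟩|² = 1/2.
Joint probability = 9/10 × 1/2 = 0.450.

0.450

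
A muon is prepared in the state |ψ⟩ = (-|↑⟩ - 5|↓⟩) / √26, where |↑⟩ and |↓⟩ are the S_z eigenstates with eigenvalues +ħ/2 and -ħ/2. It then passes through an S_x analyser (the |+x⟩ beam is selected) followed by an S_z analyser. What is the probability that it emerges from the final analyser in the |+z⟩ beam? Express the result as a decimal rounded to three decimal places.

First analyser (S_x): P(|+x⟩) = |⟨+x|ψ⟩|² = 36/52.
After stage 1 the state is |+x⟩; P(|+z⟩) = |⟨+z|+x⟩|² = 1/2.
Joint probability = 36/52 × 1/2 = 0.346.

0.346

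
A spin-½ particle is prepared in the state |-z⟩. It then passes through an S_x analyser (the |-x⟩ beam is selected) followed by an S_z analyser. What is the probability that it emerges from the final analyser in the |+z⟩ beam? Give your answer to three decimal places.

First analyser (S_x): from |-z⟩, P(|-x⟩) = 1/2.
After stage 1 the state is |-x⟩; P(|+z⟩) = |⟨+z|-x⟩|² = 1/2.
Joint probability = 1/2 × 1/2 = 0.250.

0.250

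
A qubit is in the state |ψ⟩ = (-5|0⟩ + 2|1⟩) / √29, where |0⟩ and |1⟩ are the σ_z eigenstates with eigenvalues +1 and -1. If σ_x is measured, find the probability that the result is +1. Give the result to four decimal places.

|+x⟩ = (|0⟩ + |1⟩)/√2, so ⟨+x|ψ⟩ = (-3) / (√2·√29).
P = |-3|² / 58 = 9/58.

0.1552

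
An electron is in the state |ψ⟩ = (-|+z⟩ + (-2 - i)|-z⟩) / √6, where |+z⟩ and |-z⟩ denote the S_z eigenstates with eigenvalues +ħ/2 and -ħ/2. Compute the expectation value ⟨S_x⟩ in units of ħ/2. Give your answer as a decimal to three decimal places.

0.667

⟨σ_x⟩ = 2 Re(a* b)/(|a|²+|b|²) with a = -1, b = (-2 - i).
a* b = (2 + i), so ⟨σ_x⟩ = 4/6.
⟨S_x⟩ = (ħ/2)·⟨σ_x⟩.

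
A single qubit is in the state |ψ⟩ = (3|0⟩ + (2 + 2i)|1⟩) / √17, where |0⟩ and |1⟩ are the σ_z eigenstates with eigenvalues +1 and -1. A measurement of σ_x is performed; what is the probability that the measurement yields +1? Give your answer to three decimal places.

0.853

|+x⟩ = (|0⟩ + |1⟩)/√2, so ⟨+x|ψ⟩ = (5 + 2i) / (√2·√17).
P = |5 + 2i|² / 34 = 29/34.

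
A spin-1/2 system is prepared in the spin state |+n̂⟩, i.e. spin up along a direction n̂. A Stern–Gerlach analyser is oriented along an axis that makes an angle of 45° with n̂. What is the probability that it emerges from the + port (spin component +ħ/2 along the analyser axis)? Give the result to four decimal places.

For spin-½, the probability of finding spin-up along an axis at angle θ to the initial spin direction is cos²(θ/2); spin-down is sin²(θ/2).
θ = 45°, so P = cos²(22.5°) ≈ 0.8536.

0.8536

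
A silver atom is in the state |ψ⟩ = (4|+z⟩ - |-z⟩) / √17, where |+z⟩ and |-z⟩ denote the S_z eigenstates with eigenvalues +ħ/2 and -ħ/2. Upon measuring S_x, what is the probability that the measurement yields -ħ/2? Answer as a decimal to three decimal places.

|-x⟩ = (|+z⟩ - |-z⟩)/√2, so ⟨-x|ψ⟩ = (5) / (√2·√17).
P = |5|² / 34 = 25/34.

0.735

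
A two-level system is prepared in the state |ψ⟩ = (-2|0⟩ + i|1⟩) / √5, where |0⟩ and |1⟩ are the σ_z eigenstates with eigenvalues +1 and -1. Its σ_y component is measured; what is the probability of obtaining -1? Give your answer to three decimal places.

0.900

|-y⟩ = (|0⟩ - i|1⟩)/√2, so ⟨-y|ψ⟩ = (-3) / (√2·√5).
P = |-3|² / 10 = 9/10.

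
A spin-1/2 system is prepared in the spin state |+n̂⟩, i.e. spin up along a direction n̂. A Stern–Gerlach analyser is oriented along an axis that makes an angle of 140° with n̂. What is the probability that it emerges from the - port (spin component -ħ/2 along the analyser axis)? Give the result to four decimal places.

0.8830

For spin-½, the probability of finding spin-up along an axis at angle θ to the initial spin direction is cos²(θ/2); spin-down is sin²(θ/2).
θ = 140°, so P = sin²(70°) ≈ 0.8830.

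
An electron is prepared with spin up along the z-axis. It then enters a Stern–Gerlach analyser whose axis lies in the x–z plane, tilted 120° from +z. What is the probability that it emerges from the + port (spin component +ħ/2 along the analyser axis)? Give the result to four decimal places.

0.2500

For spin-½, the probability of finding spin-up along an axis at angle θ to the initial spin direction is cos²(θ/2); spin-down is sin²(θ/2).
θ = 120°, so P = cos²(60°) ≈ 0.2500.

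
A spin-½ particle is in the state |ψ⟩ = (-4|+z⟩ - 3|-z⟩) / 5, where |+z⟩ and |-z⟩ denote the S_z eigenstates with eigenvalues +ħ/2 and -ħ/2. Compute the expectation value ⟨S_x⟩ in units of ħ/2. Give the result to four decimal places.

⟨σ_x⟩ = 2 Re(a* b)/(|a|²+|b|²) with a = -4, b = -3.
a* b = 12, so ⟨σ_x⟩ = 24/25.
⟨S_x⟩ = (ħ/2)·⟨σ_x⟩.

0.9600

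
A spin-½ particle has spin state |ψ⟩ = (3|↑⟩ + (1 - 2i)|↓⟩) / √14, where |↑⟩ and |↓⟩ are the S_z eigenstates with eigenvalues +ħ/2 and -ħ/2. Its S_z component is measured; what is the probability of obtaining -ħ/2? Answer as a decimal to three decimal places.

0.357

The -ħ/2 outcome corresponds to |↓⟩. Its amplitude in |ψ⟩ is (1 - 2i)/√14.
P = |1 - 2i|² / 14 = 5/14.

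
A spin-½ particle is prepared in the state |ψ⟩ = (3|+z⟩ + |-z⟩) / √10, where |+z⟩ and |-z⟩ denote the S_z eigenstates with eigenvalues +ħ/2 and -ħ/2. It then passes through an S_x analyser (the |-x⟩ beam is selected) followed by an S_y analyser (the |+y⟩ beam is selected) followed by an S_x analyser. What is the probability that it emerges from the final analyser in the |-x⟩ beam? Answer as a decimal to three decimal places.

0.050

First analyser (S_x): P(|-x⟩) = |⟨-x|ψ⟩|² = 4/20.
After stage 1 the state is |-x⟩; P(|+y⟩) = |⟨+y|-x⟩|² = 1/2.
After stage 2 the state is |+y⟩; P(|-x⟩) = |⟨-x|+y⟩|² = 1/2.
Joint probability = 4/20 × 1/2 × 1/2 = 0.050.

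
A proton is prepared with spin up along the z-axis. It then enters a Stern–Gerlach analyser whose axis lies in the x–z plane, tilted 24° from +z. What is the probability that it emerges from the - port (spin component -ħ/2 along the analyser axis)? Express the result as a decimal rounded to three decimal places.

0.043

For spin-½, the probability of finding spin-up along an axis at angle θ to the initial spin direction is cos²(θ/2); spin-down is sin²(θ/2).
θ = 24°, so P = sin²(12°) ≈ 0.043.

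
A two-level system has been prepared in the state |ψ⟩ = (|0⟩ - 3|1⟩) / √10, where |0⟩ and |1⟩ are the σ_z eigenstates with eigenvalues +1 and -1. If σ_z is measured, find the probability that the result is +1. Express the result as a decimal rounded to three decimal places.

0.100

The +1 outcome corresponds to |0⟩. Its amplitude in |ψ⟩ is 1/√10.
P = |1|² / 10 = 1/10.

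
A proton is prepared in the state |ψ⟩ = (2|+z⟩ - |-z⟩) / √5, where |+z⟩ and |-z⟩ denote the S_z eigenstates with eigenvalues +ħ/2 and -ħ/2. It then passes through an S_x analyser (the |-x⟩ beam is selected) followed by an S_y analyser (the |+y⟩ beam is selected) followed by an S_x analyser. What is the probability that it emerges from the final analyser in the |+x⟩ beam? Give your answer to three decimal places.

0.225

First analyser (S_x): P(|-x⟩) = |⟨-x|ψ⟩|² = 9/10.
After stage 1 the state is |-x⟩; P(|+y⟩) = |⟨+y|-x⟩|² = 1/2.
After stage 2 the state is |+y⟩; P(|+x⟩) = |⟨+x|+y⟩|² = 1/2.
Joint probability = 9/10 × 1/2 × 1/2 = 0.225.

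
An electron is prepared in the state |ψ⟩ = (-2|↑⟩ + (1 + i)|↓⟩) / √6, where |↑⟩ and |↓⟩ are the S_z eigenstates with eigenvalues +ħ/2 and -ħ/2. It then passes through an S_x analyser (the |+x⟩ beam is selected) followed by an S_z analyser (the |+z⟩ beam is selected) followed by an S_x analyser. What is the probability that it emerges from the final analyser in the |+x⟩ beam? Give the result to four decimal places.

First analyser (S_x): P(|+x⟩) = |⟨+x|ψ⟩|² = 2/12.
After stage 1 the state is |+x⟩; P(|+z⟩) = |⟨+z|+x⟩|² = 1/2.
After stage 2 the state is |+z⟩; P(|+x⟩) = |⟨+x|+z⟩|² = 1/2.
Joint probability = 2/12 × 1/2 × 1/2 = 0.0417.

0.0417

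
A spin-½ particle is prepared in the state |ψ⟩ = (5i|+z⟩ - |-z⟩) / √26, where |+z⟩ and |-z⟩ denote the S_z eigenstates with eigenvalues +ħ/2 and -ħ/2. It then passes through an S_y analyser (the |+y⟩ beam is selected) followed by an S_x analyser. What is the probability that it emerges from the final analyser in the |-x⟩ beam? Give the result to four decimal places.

0.3462

First analyser (S_y): P(|+y⟩) = |⟨+y|ψ⟩|² = 36/52.
After stage 1 the state is |+y⟩; P(|-x⟩) = |⟨-x|+y⟩|² = 1/2.
Joint probability = 36/52 × 1/2 = 0.3462.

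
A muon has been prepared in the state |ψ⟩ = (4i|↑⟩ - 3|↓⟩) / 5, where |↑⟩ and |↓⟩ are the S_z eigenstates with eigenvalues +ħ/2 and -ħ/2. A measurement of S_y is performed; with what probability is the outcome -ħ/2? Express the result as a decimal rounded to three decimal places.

0.020

|-y⟩ = (|↑⟩ - i|↓⟩)/√2, so ⟨-y|ψ⟩ = (i) / (√2·5).
P = |i|² / 50 = 1/50.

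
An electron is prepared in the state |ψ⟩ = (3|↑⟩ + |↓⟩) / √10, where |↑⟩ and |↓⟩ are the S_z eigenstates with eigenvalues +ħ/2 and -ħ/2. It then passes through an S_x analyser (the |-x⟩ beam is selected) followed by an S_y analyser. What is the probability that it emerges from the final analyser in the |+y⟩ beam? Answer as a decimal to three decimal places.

First analyser (S_x): P(|-x⟩) = |⟨-x|ψ⟩|² = 4/20.
After stage 1 the state is |-x⟩; P(|+y⟩) = |⟨+y|-x⟩|² = 1/2.
Joint probability = 4/20 × 1/2 = 0.100.

0.100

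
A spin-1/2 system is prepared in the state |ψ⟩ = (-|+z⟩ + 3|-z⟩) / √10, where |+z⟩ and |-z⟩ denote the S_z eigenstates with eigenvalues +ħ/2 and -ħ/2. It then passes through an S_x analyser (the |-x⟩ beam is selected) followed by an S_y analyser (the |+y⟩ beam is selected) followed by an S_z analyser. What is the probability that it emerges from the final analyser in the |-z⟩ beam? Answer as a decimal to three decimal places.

0.200

First analyser (S_x): P(|-x⟩) = |⟨-x|ψ⟩|² = 16/20.
After stage 1 the state is |-x⟩; P(|+y⟩) = |⟨+y|-x⟩|² = 1/2.
After stage 2 the state is |+y⟩; P(|-z⟩) = |⟨-z|+y⟩|² = 1/2.
Joint probability = 16/20 × 1/2 × 1/2 = 0.200.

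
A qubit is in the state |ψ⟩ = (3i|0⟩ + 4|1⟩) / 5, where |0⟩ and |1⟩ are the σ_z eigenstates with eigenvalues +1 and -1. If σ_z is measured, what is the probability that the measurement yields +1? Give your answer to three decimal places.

The +1 outcome corresponds to |0⟩. Its amplitude in |ψ⟩ is 3i/5.
P = |3i|² / 25 = 9/25.

0.360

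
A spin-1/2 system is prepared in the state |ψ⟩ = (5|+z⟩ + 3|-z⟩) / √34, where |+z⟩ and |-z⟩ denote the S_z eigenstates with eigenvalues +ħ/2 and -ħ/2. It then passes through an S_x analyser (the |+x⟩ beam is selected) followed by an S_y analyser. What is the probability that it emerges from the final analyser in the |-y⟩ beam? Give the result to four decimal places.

0.4706

First analyser (S_x): P(|+x⟩) = |⟨+x|ψ⟩|² = 64/68.
After stage 1 the state is |+x⟩; P(|-y⟩) = |⟨-y|+x⟩|² = 1/2.
Joint probability = 64/68 × 1/2 = 0.4706.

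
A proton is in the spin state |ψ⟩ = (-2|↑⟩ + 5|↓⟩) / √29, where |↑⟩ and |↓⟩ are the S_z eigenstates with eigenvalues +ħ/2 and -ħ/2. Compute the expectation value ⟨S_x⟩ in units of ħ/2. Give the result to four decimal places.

-0.6897

⟨σ_x⟩ = 2 Re(a* b)/(|a|²+|b|²) with a = -2, b = 5.
a* b = -10, so ⟨σ_x⟩ = -20/29.
⟨S_x⟩ = (ħ/2)·⟨σ_x⟩.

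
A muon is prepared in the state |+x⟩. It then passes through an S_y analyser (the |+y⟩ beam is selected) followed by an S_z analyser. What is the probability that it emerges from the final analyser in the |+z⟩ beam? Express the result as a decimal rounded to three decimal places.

0.250

First analyser (S_y): from |+x⟩, P(|+y⟩) = 1/2.
After stage 1 the state is |+y⟩; P(|+z⟩) = |⟨+z|+y⟩|² = 1/2.
Joint probability = 1/2 × 1/2 = 0.250.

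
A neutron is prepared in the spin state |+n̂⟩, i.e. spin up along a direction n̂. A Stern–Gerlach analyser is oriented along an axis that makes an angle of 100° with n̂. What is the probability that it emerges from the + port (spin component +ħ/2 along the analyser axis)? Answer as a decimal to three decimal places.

For spin-½, the probability of finding spin-up along an axis at angle θ to the initial spin direction is cos²(θ/2); spin-down is sin²(θ/2).
θ = 100°, so P = cos²(50°) ≈ 0.413.

0.413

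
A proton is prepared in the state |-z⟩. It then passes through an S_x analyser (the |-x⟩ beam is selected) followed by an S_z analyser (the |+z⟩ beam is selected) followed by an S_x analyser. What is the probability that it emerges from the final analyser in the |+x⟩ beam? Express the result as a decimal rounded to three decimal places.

First analyser (S_x): from |-z⟩, P(|-x⟩) = 1/2.
After stage 1 the state is |-x⟩; P(|+z⟩) = |⟨+z|-x⟩|² = 1/2.
After stage 2 the state is |+z⟩; P(|+x⟩) = |⟨+x|+z⟩|² = 1/2.
Joint probability = 1/2 × 1/2 × 1/2 = 0.125.

0.125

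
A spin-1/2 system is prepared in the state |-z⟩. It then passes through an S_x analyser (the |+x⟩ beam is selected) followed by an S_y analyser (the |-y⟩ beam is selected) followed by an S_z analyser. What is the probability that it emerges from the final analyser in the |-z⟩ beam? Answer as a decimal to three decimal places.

0.125

First analyser (S_x): from |-z⟩, P(|+x⟩) = 1/2.
After stage 1 the state is |+x⟩; P(|-y⟩) = |⟨-y|+x⟩|² = 1/2.
After stage 2 the state is |-y⟩; P(|-z⟩) = |⟨-z|-y⟩|² = 1/2.
Joint probability = 1/2 × 1/2 × 1/2 = 0.125.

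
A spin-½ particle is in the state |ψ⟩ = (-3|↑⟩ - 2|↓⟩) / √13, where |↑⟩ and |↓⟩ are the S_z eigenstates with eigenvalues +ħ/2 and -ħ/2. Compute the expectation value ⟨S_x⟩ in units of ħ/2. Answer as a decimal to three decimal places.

0.923

⟨σ_x⟩ = 2 Re(a* b)/(|a|²+|b|²) with a = -3, b = -2.
a* b = 6, so ⟨σ_x⟩ = 12/13.
⟨S_x⟩ = (ħ/2)·⟨σ_x⟩.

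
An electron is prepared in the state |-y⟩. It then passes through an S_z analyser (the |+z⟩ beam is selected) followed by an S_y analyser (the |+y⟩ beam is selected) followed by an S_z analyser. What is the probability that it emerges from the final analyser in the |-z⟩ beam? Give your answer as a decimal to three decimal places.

0.125

First analyser (S_z): from |-y⟩, P(|+z⟩) = 1/2.
After stage 1 the state is |+z⟩; P(|+y⟩) = |⟨+y|+z⟩|² = 1/2.
After stage 2 the state is |+y⟩; P(|-z⟩) = |⟨-z|+y⟩|² = 1/2.
Joint probability = 1/2 × 1/2 × 1/2 = 0.125.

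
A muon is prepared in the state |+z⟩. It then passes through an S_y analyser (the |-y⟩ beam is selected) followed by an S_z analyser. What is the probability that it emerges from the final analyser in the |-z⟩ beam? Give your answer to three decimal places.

0.250

First analyser (S_y): from |+z⟩, P(|-y⟩) = 1/2.
After stage 1 the state is |-y⟩; P(|-z⟩) = |⟨-z|-y⟩|² = 1/2.
Joint probability = 1/2 × 1/2 = 0.250.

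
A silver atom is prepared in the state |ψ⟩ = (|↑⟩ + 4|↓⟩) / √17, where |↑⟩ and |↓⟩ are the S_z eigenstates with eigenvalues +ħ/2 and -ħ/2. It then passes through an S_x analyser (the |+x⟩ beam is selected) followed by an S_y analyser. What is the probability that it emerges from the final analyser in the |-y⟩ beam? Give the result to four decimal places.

0.3676

First analyser (S_x): P(|+x⟩) = |⟨+x|ψ⟩|² = 25/34.
After stage 1 the state is |+x⟩; P(|-y⟩) = |⟨-y|+x⟩|² = 1/2.
Joint probability = 25/34 × 1/2 = 0.3676.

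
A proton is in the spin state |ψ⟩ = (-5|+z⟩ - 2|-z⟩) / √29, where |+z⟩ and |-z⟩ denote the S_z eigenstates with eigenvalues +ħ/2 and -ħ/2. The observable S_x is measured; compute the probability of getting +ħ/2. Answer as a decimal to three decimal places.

|+x⟩ = (|+z⟩ + |-z⟩)/√2, so ⟨+x|ψ⟩ = (-7) / (√2·√29).
P = |-7|² / 58 = 49/58.

0.845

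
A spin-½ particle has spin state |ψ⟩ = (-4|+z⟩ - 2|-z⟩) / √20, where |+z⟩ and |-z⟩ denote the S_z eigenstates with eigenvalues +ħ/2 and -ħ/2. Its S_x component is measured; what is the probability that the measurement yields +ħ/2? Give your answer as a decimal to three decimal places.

0.900

|+x⟩ = (|+z⟩ + |-z⟩)/√2, so ⟨+x|ψ⟩ = (-6) / (√2·√20).
P = |-6|² / 40 = 36/40.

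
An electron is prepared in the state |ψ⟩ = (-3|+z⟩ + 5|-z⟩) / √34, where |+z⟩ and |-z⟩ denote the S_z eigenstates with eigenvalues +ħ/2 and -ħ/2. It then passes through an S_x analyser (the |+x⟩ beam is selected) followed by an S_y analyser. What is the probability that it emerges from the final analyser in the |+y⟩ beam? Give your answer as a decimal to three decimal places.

0.029

First analyser (S_x): P(|+x⟩) = |⟨+x|ψ⟩|² = 4/68.
After stage 1 the state is |+x⟩; P(|+y⟩) = |⟨+y|+x⟩|² = 1/2.
Joint probability = 4/68 × 1/2 = 0.029.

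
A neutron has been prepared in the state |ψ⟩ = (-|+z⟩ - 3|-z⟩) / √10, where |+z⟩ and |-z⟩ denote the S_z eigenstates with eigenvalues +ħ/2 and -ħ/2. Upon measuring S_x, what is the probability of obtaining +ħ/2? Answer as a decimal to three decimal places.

|+x⟩ = (|+z⟩ + |-z⟩)/√2, so ⟨+x|ψ⟩ = (-4) / (√2·√10).
P = |-4|² / 20 = 16/20.

0.800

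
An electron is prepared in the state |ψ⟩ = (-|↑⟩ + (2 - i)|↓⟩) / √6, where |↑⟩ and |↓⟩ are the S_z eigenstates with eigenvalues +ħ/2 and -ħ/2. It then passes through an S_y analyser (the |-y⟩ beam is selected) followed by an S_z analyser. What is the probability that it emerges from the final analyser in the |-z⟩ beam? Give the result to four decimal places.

First analyser (S_y): P(|-y⟩) = |⟨-y|ψ⟩|² = 4/12.
After stage 1 the state is |-y⟩; P(|-z⟩) = |⟨-z|-y⟩|² = 1/2.
Joint probability = 4/12 × 1/2 = 0.1667.

0.1667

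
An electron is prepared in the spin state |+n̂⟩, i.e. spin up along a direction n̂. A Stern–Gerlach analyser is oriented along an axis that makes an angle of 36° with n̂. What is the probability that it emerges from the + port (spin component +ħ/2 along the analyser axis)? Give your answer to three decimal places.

For spin-½, the probability of finding spin-up along an axis at angle θ to the initial spin direction is cos²(θ/2); spin-down is sin²(θ/2).
θ = 36°, so P = cos²(18°) ≈ 0.905.

0.905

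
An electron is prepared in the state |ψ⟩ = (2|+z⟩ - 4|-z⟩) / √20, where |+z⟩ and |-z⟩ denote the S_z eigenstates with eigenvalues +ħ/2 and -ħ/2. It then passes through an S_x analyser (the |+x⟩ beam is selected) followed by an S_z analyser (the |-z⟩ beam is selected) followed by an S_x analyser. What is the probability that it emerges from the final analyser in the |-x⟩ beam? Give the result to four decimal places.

0.0250

First analyser (S_x): P(|+x⟩) = |⟨+x|ψ⟩|² = 4/40.
After stage 1 the state is |+x⟩; P(|-z⟩) = |⟨-z|+x⟩|² = 1/2.
After stage 2 the state is |-z⟩; P(|-x⟩) = |⟨-x|-z⟩|² = 1/2.
Joint probability = 4/40 × 1/2 × 1/2 = 0.0250.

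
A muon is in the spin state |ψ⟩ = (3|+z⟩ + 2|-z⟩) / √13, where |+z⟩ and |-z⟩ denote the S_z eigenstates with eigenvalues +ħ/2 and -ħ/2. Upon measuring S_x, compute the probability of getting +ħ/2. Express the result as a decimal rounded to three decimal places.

|+x⟩ = (|+z⟩ + |-z⟩)/√2, so ⟨+x|ψ⟩ = (5) / (√2·√13).
P = |5|² / 26 = 25/26.

0.962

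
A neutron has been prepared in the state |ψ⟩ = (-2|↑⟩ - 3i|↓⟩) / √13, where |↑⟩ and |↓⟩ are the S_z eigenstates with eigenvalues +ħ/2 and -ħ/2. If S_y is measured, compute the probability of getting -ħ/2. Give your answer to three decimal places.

|-y⟩ = (|↑⟩ - i|↓⟩)/√2, so ⟨-y|ψ⟩ = (1) / (√2·√13).
P = |1|² / 26 = 1/26.

0.038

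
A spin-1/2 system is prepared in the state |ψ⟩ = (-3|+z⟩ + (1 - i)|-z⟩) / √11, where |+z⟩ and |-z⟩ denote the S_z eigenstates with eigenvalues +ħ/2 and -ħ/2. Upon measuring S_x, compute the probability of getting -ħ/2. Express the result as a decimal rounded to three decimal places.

|-x⟩ = (|+z⟩ - |-z⟩)/√2, so ⟨-x|ψ⟩ = (-4 + i) / (√2·√11).
P = |-4 + i|² / 22 = 17/22.

0.773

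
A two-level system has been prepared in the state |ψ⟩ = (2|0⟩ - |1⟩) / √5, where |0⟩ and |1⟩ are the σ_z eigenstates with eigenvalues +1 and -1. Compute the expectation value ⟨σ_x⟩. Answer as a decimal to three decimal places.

⟨σ_x⟩ = 2 Re(a* b)/(|a|²+|b|²) with a = 2, b = -1.
a* b = -2, so ⟨σ_x⟩ = -4/5.

-0.800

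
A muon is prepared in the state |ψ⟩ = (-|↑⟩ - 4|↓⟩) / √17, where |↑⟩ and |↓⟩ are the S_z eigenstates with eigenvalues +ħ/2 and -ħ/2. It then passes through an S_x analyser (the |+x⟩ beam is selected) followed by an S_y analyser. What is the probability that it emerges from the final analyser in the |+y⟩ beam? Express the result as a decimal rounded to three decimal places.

First analyser (S_x): P(|+x⟩) = |⟨+x|ψ⟩|² = 25/34.
After stage 1 the state is |+x⟩; P(|+y⟩) = |⟨+y|+x⟩|² = 1/2.
Joint probability = 25/34 × 1/2 = 0.368.

0.368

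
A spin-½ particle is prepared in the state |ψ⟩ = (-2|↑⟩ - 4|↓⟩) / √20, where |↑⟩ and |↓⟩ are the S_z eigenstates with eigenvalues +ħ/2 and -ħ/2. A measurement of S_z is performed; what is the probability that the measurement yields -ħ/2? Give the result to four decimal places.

The -ħ/2 outcome corresponds to |↓⟩. Its amplitude in |ψ⟩ is -4/√20.
P = |-4|² / 20 = 16/20.

0.8000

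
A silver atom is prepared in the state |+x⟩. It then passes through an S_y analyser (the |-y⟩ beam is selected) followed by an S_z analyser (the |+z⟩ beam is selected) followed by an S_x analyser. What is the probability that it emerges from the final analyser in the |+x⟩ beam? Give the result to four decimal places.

0.1250

First analyser (S_y): from |+x⟩, P(|-y⟩) = 1/2.
After stage 1 the state is |-y⟩; P(|+z⟩) = |⟨+z|-y⟩|² = 1/2.
After stage 2 the state is |+z⟩; P(|+x⟩) = |⟨+x|+z⟩|² = 1/2.
Joint probability = 1/2 × 1/2 × 1/2 = 0.1250.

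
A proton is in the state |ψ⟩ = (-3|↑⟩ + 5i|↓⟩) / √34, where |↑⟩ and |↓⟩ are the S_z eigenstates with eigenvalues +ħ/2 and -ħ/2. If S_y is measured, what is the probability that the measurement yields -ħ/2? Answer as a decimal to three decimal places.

|-y⟩ = (|↑⟩ - i|↓⟩)/√2, so ⟨-y|ψ⟩ = (-8) / (√2·√34).
P = |-8|² / 68 = 64/68.

0.941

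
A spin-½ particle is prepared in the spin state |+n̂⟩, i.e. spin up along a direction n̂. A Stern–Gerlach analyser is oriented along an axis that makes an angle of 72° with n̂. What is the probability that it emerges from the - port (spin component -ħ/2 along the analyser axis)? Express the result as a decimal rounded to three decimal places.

For spin-½, the probability of finding spin-up along an axis at angle θ to the initial spin direction is cos²(θ/2); spin-down is sin²(θ/2).
θ = 72°, so P = sin²(36°) ≈ 0.345.

0.345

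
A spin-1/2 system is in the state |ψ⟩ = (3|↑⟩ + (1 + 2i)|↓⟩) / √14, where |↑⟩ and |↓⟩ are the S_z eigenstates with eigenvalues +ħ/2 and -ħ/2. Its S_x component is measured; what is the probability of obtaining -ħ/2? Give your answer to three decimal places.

|-x⟩ = (|↑⟩ - |↓⟩)/√2, so ⟨-x|ψ⟩ = (2 - 2i) / (√2·√14).
P = |2 - 2i|² / 28 = 8/28.

0.286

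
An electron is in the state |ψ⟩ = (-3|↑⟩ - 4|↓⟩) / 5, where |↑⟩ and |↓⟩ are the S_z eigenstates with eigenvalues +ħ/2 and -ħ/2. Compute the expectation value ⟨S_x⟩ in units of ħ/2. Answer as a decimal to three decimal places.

0.960

⟨σ_x⟩ = 2 Re(a* b)/(|a|²+|b|²) with a = -3, b = -4.
a* b = 12, so ⟨σ_x⟩ = 24/25.
⟨S_x⟩ = (ħ/2)·⟨σ_x⟩.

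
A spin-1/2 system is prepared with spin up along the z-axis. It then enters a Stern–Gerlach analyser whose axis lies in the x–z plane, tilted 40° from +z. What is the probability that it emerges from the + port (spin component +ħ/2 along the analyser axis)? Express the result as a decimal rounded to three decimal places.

For spin-½, the probability of finding spin-up along an axis at angle θ to the initial spin direction is cos²(θ/2); spin-down is sin²(θ/2).
θ = 40°, so P = cos²(20°) ≈ 0.883.

0.883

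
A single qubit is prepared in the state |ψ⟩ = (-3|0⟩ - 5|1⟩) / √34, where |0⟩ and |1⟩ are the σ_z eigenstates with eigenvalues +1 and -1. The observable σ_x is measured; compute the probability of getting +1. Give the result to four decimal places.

|+x⟩ = (|0⟩ + |1⟩)/√2, so ⟨+x|ψ⟩ = (-8) / (√2·√34).
P = |-8|² / 68 = 64/68.

0.9412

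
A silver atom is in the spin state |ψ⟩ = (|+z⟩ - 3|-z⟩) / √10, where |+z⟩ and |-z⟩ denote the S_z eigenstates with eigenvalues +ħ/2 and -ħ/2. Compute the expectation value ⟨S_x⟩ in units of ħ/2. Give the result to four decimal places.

⟨σ_x⟩ = 2 Re(a* b)/(|a|²+|b|²) with a = 1, b = -3.
a* b = -3, so ⟨σ_x⟩ = -6/10.
⟨S_x⟩ = (ħ/2)·⟨σ_x⟩.

-0.6000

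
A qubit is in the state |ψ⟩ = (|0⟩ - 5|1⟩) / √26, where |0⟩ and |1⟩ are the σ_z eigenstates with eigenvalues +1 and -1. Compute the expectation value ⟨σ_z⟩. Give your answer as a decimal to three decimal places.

⟨σ_z⟩ = |a|² - |b|² divided by |a|²+|b|², with a, b the |0⟩, |1⟩ amplitudes.
= (1 - 25)/26 = -24/26.

-0.923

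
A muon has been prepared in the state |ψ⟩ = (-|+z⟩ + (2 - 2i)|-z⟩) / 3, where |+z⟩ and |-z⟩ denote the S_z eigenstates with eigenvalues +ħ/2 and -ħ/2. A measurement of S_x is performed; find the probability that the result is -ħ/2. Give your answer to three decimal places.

|-x⟩ = (|+z⟩ - |-z⟩)/√2, so ⟨-x|ψ⟩ = (-3 + 2i) / (√2·3).
P = |-3 + 2i|² / 18 = 13/18.

0.722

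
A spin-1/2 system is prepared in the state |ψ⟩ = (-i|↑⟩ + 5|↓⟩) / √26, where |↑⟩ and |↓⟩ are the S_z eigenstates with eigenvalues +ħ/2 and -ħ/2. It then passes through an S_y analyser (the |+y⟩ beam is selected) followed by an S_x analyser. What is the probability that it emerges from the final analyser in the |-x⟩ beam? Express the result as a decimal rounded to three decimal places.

0.346

First analyser (S_y): P(|+y⟩) = |⟨+y|ψ⟩|² = 36/52.
After stage 1 the state is |+y⟩; P(|-x⟩) = |⟨-x|+y⟩|² = 1/2.
Joint probability = 36/52 × 1/2 = 0.346.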